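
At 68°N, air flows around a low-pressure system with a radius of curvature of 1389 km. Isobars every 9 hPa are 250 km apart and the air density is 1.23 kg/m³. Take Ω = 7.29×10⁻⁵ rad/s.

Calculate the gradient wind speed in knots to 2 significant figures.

38 knots

Coriolis parameter at 68°N:
f = 2Ω sin φ = 2 × 7.29×10⁻⁵ × sin 68° = 1.35×10⁻⁴ s⁻¹
Pressure gradient: |∂P/∂n| = 900 Pa / 250000 m = 3.60×10⁻³ Pa/m
Geostrophic speed: V_g = |∂P/∂n|/(fρ) = 3.60×10⁻³/(1.35×10⁻⁴ × 1.23) = 21.7 m/s
Around a low, centrifugal force acts outward with Coriolis, so pressure-gradient force balances both:
(1/ρ)|∂P/∂n| = fV + V²/R  →  V² + fR·V − fR·V_g = 0
With fR = 1.35×10⁻⁴ × 1389×10³ m = 188 m/s:
V = [−fR + √((fR)² + 4 fR V_g)]/2 = [−188 + √(188² + 4×188×21.7)]/2 = 19.6 m/s
Subgeostrophic (V < V_g = 21.7 m/s), as expected around a low.
Converting: 19.6 m/s × 1.944 = 38 knots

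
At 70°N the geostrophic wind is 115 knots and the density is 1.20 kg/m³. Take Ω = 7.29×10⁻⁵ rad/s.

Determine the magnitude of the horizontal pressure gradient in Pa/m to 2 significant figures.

Coriolis parameter at 70°N:
f = 2Ω sin φ = 2 × 7.29×10⁻⁵ × sin 70° = 1.37×10⁻⁴ s⁻¹
Wind speed in SI: 115 knots = 59.2 m/s
Geostrophic balance rearranged: |∂P/∂n| = f ρ V_g
|∂P/∂n| = 1.37×10⁻⁴ × 1.20 × 59.2 = 9.73×10⁻³ Pa/m

9.7×10⁻³ Pa/m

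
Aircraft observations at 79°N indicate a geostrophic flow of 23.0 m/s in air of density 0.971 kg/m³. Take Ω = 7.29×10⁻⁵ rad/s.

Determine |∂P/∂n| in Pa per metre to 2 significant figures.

3.2×10⁻³ Pa/m

Coriolis parameter at 79°N:
f = 2Ω sin φ = 2 × 7.29×10⁻⁵ × sin 79° = 1.43×10⁻⁴ s⁻¹
Geostrophic balance rearranged: |∂P/∂n| = f ρ V_g
|∂P/∂n| = 1.43×10⁻⁴ × 0.971 × 23.0 = 3.20×10⁻³ Pa/m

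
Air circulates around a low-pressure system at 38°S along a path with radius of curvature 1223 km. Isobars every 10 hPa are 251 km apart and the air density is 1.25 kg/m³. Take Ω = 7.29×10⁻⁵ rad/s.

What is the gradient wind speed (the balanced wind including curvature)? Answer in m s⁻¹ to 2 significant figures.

Coriolis parameter at 38°S:
f = 2Ω sin φ = 2 × 7.29×10⁻⁵ × sin 38° = 8.98×10⁻⁵ s⁻¹
Pressure gradient: |∂P/∂n| = 1000 Pa / 251000 m = 3.98×10⁻³ Pa/m
Geostrophic speed: V_g = |∂P/∂n|/(fρ) = 3.98×10⁻³/(8.98×10⁻⁵ × 1.25) = 35.5 m/s
Around a low, centrifugal force acts outward with Coriolis, so pressure-gradient force balances both:
(1/ρ)|∂P/∂n| = fV + V²/R  →  V² + fR·V − fR·V_g = 0
With fR = 8.98×10⁻⁵ × 1223×10³ m = 110 m/s:
V = [−fR + √((fR)² + 4 fR V_g)]/2 = [−110 + √(110² + 4×110×35.5)]/2 = 28.2 m/s
Subgeostrophic (V < V_g = 35.5 m/s), as expected around a low.

28 m s⁻¹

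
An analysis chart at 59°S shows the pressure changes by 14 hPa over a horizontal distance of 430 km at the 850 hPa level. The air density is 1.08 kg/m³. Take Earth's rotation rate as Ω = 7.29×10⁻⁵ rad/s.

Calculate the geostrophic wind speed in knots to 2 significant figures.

47 knots

Coriolis parameter at 59°S:
f = 2Ω sin φ = 2 × 7.29×10⁻⁵ × sin 59° = 1.25×10⁻⁴ s⁻¹
Pressure gradient: |∂P/∂n| = 1400 Pa / 430000 m = 3.26×10⁻³ Pa/m
Geostrophic balance (pressure-gradient force = Coriolis force):
V_g = (1/(fρ)) |∂P/∂n| = 3.26×10⁻³ / (1.25×10⁻⁴ × 1.08) = 24.1 m/s
Converting: 24.1 m/s × 1.944 = 47 knots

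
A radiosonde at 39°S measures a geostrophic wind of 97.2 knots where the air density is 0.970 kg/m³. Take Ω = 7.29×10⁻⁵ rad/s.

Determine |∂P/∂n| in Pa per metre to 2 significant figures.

Coriolis parameter at 39°S:
f = 2Ω sin φ = 2 × 7.29×10⁻⁵ × sin 39° = 9.18×10⁻⁵ s⁻¹
Wind speed in SI: 97.2 knots = 50.0 m/s
Geostrophic balance rearranged: |∂P/∂n| = f ρ V_g
|∂P/∂n| = 9.18×10⁻⁵ × 0.970 × 50.0 = 4.45×10⁻³ Pa/m

4.5×10⁻³ Pa/m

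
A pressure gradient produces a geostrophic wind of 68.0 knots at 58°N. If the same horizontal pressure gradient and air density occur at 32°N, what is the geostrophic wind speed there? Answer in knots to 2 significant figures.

With the same pressure gradient and density, V_g ∝ 1/f ∝ 1/sin φ.
V₂ = V₁ · sin φ₁ / sin φ₂ = 68.0 × sin 58° / sin 32°
V₂ = 68.0 × 0.8480/0.5299 = 110 knots

110 knots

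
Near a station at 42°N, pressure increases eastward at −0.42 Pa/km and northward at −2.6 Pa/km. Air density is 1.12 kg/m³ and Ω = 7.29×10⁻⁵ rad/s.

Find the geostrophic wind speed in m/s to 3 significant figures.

Coriolis parameter at 42°N:
f = 2Ω sin φ = 2 × 7.29×10⁻⁵ × sin 42° = 9.76×10⁻⁵ s⁻¹
Component geostrophic relations (x east, y north):
u_g = −(1/(fρ)) ∂P/∂y,  v_g = (1/(fρ)) ∂P/∂x
u_g = −(−2.6×10⁻³)/(9.76×10⁻⁵ × 1.12) = 23.8 m/s;  v_g = (−0.42×10⁻³)/(9.76×10⁻⁵ × 1.12) = −3.84 m/s
|V_g| = √(u_g² + v_g²) = 24.1 m/s

24.1 m/s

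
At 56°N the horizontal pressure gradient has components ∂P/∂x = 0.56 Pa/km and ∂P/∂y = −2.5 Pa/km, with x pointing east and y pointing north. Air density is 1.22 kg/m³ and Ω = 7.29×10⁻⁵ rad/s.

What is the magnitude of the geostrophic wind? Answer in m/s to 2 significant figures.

17 m/s

Coriolis parameter at 56°N:
f = 2Ω sin φ = 2 × 7.29×10⁻⁵ × sin 56° = 1.21×10⁻⁴ s⁻¹
Component geostrophic relations (x east, y north):
u_g = −(1/(fρ)) ∂P/∂y,  v_g = (1/(fρ)) ∂P/∂x
u_g = −(−2.5×10⁻³)/(1.21×10⁻⁴ × 1.22) = 17.0 m/s;  v_g = (0.56×10⁻³)/(1.21×10⁻⁴ × 1.22) = 3.80 m/s
|V_g| = √(u_g² + v_g²) = 17.4 m/s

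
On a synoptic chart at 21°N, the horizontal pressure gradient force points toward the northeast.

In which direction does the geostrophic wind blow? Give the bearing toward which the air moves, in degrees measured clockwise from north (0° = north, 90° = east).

135°

The pressure-gradient force points toward the northeast (bearing 045°).
Geostrophic balance: in the Northern Hemisphere the Coriolis force deflects motion to the right, so the geostrophic wind blows 90° to the right of the pressure-gradient force (low pressure on the left).
Rotating 045° by 90° clockwise gives 135° — the wind blows toward the southeast.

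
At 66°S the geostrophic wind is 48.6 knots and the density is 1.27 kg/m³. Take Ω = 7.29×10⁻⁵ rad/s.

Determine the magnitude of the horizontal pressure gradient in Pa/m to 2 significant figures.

Coriolis parameter at 66°S:
f = 2Ω sin φ = 2 × 7.29×10⁻⁵ × sin 66° = 1.33×10⁻⁴ s⁻¹
Wind speed in SI: 48.6 knots = 25.0 m/s
Geostrophic balance rearranged: |∂P/∂n| = f ρ V_g
|∂P/∂n| = 1.33×10⁻⁴ × 1.27 × 25.0 = 4.23×10⁻³ Pa/m

4.2×10⁻³ Pa/m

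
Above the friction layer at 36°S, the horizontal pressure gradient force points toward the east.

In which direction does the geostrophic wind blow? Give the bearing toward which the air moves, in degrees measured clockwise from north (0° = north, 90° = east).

The pressure-gradient force points toward the east (bearing 090°).
Geostrophic balance: in the Southern Hemisphere the Coriolis force deflects motion to the left, so the geostrophic wind blows 90° to the left of the pressure-gradient force (low pressure on the right).
Rotating 090° by 90° counterclockwise gives 000° — the wind blows toward the north.

000°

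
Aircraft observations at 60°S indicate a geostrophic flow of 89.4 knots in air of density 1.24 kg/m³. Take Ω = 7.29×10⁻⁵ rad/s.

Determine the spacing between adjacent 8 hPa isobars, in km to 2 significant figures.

Coriolis parameter at 60°S:
f = 2Ω sin φ = 2 × 7.29×10⁻⁵ × sin 60° = 1.26×10⁻⁴ s⁻¹
Wind speed in SI: 89.4 knots = 46.0 m/s
Geostrophic balance rearranged: |∂P/∂n| = f ρ V_g
|∂P/∂n| = 1.26×10⁻⁴ × 1.24 × 46.0 = 7.20×10⁻³ Pa/m
Isobar spacing: Δn = ΔP/|∂P/∂n| = 800 Pa / 7.20×10⁻³ Pa/m = 111098 m ≈ 110 km

110 km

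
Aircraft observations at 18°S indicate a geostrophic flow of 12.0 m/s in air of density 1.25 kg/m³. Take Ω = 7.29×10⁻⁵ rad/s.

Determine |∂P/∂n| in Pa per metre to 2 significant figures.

Coriolis parameter at 18°S:
f = 2Ω sin φ = 2 × 7.29×10⁻⁵ × sin 18° = 4.51×10⁻⁵ s⁻¹
Geostrophic balance rearranged: |∂P/∂n| = f ρ V_g
|∂P/∂n| = 4.51×10⁻⁵ × 1.25 × 12.0 = 6.76×10⁻⁴ Pa/m

6.8×10⁻⁴ Pa/m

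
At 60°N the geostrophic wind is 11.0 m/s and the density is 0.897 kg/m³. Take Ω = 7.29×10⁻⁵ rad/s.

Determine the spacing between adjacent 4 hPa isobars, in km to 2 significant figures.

Coriolis parameter at 60°N:
f = 2Ω sin φ = 2 × 7.29×10⁻⁵ × sin 60° = 1.26×10⁻⁴ s⁻¹
Geostrophic balance rearranged: |∂P/∂n| = f ρ V_g
|∂P/∂n| = 1.26×10⁻⁴ × 0.897 × 11.0 = 1.25×10⁻³ Pa/m
Isobar spacing: Δn = ΔP/|∂P/∂n| = 400 Pa / 1.25×10⁻³ Pa/m = 321060 m ≈ 320 km

320 km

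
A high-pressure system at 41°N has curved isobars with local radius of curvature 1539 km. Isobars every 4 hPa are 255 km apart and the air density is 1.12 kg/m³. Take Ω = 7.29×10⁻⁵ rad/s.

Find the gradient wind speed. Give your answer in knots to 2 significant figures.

32 knots

Coriolis parameter at 41°N:
f = 2Ω sin φ = 2 × 7.29×10⁻⁵ × sin 41° = 9.57×10⁻⁵ s⁻¹
Pressure gradient: |∂P/∂n| = 400 Pa / 255000 m = 1.57×10⁻³ Pa/m
Geostrophic speed: V_g = |∂P/∂n|/(fρ) = 1.57×10⁻³/(9.57×10⁻⁵ × 1.12) = 14.6 m/s
Around a high, pressure-gradient force acts outward with centrifugal, so Coriolis balances both:
fV = (1/ρ)|∂P/∂n| + V²/R  →  V² − fR·V + fR·V_g = 0
With fR = 9.57×10⁻⁵ × 1539×10³ m = 147 m/s:
V = [fR − √((fR)² − 4 fR V_g)]/2 = [147 − √(147² − 4×147×14.6)]/2 = 16.5 m/s
Supergeostrophic (V > V_g = 14.6 m/s), as expected around a high.
Converting: 16.5 m/s × 1.944 = 32 knots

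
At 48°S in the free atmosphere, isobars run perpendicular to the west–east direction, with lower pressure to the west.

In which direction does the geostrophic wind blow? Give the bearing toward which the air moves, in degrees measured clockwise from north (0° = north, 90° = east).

180°

The pressure-gradient force points toward the west (bearing 270°).
Geostrophic balance: in the Southern Hemisphere the Coriolis force deflects motion to the left, so the geostrophic wind blows 90° to the left of the pressure-gradient force (low pressure on the right).
Rotating 270° by 90° counterclockwise gives 180° — the wind blows toward the south.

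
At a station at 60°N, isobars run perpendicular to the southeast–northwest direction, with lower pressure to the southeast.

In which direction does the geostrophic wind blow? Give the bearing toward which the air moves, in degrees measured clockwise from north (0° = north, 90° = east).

The pressure-gradient force points toward the southeast (bearing 135°).
Geostrophic balance: in the Northern Hemisphere the Coriolis force deflects motion to the right, so the geostrophic wind blows 90° to the right of the pressure-gradient force (low pressure on the left).
Rotating 135° by 90° clockwise gives 225° — the wind blows toward the southwest.

225°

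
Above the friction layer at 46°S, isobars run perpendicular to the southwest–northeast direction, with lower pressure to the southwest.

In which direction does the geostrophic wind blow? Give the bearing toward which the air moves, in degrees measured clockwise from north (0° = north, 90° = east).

135°

The pressure-gradient force points toward the southwest (bearing 225°).
Geostrophic balance: in the Southern Hemisphere the Coriolis force deflects motion to the left, so the geostrophic wind blows 90° to the left of the pressure-gradient force (low pressure on the right).
Rotating 225° by 90° counterclockwise gives 135° — the wind blows toward the southeast.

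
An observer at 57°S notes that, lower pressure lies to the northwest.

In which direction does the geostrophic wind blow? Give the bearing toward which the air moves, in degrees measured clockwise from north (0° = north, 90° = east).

The pressure-gradient force points toward the northwest (bearing 315°).
Geostrophic balance: in the Southern Hemisphere the Coriolis force deflects motion to the left, so the geostrophic wind blows 90° to the left of the pressure-gradient force (low pressure on the right).
Rotating 315° by 90° counterclockwise gives 225° — the wind blows toward the southwest.

225°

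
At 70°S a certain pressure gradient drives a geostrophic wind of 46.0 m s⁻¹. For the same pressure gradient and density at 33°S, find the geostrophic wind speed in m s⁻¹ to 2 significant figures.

With the same pressure gradient and density, V_g ∝ 1/f ∝ 1/sin φ.
V₂ = V₁ · sin φ₁ / sin φ₂ = 46.0 × sin 70° / sin 33°
V₂ = 46.0 × 0.9397/0.5446 = 79 m s⁻¹

79 m s⁻¹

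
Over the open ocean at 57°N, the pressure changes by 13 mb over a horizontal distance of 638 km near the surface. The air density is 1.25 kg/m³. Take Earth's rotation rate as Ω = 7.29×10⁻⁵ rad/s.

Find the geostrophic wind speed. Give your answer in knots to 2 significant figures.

Coriolis parameter at 57°N:
f = 2Ω sin φ = 2 × 7.29×10⁻⁵ × sin 57° = 1.22×10⁻⁴ s⁻¹
Pressure gradient: |∂P/∂n| = 1300 Pa / 638000 m = 2.04×10⁻³ Pa/m
Geostrophic balance (pressure-gradient force = Coriolis force):
V_g = (1/(fρ)) |∂P/∂n| = 2.04×10⁻³ / (1.22×10⁻⁴ × 1.25) = 13.3 m/s
Converting: 13.3 m/s × 1.944 = 26 knots

26 knots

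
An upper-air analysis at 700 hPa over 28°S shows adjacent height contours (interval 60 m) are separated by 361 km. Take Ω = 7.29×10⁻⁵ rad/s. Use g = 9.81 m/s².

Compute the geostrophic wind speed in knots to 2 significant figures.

46 knots

Coriolis parameter at 28°S:
f = 2Ω sin φ = 2 × 7.29×10⁻⁵ × sin 28° = 6.84×10⁻⁵ s⁻¹
Height gradient: |∂Z/∂n| = 60 m / 361000 m = 1.66×10⁻⁴
On a pressure surface, geostrophic balance gives V_g = (g/f)|∂Z/∂n|:
V_g = 9.81 × 1.66×10⁻⁴ / 6.84×10⁻⁵ = 23.8 m/s
Converting: 23.8 m/s × 1.944 = 46 knots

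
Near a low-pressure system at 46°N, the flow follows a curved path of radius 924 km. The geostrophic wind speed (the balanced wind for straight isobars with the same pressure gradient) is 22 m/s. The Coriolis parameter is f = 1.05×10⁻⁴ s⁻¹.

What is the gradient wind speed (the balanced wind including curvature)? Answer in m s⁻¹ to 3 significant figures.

18.5 m s⁻¹

Around a low, centrifugal force acts outward with Coriolis, so pressure-gradient force balances both:
(1/ρ)|∂P/∂n| = fV + V²/R  →  V² + fR·V − fR·V_g = 0
With fR = 1.05×10⁻⁴ × 924×10³ m = 97.0 m/s:
V = [−fR + √((fR)² + 4 fR V_g)]/2 = [−97.0 + √(97.0² + 4×97.0×22)]/2 = 18.5 m/s
Subgeostrophic (V < V_g = 22 m/s), as expected around a low.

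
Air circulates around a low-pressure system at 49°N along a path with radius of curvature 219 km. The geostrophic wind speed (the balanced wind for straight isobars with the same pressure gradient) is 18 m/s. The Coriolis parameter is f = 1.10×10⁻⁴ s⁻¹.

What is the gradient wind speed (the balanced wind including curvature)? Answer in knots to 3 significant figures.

23.3 knots

Around a low, centrifugal force acts outward with Coriolis, so pressure-gradient force balances both:
(1/ρ)|∂P/∂n| = fV + V²/R  →  V² + fR·V − fR·V_g = 0
With fR = 1.10×10⁻⁴ × 219×10³ m = 24.1 m/s:
V = [−fR + √((fR)² + 4 fR V_g)]/2 = [−24.1 + √(24.1² + 4×24.1×18)]/2 = 12 m/s
Subgeostrophic (V < V_g = 18 m/s), as expected around a low.
Converting: 12 m/s × 1.944 = 23.3 knots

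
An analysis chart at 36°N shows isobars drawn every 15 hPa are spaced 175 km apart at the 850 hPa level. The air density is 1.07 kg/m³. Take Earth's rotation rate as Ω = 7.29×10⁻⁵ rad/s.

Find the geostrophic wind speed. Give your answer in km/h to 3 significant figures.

Coriolis parameter at 36°N:
f = 2Ω sin φ = 2 × 7.29×10⁻⁵ × sin 36° = 8.57×10⁻⁵ s⁻¹
Pressure gradient: |∂P/∂n| = 1500 Pa / 175000 m = 8.57×10⁻³ Pa/m
Geostrophic balance (pressure-gradient force = Coriolis force):
V_g = (1/(fρ)) |∂P/∂n| = 8.57×10⁻³ / (8.57×10⁻⁵ × 1.07) = 93.5 m/s
Converting: 93.5 m/s × 3.6 = 337 km/h

337 km/h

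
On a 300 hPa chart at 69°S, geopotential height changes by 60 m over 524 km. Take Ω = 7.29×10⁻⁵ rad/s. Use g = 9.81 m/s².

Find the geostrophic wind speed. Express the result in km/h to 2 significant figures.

30 km/h

Coriolis parameter at 69°S:
f = 2Ω sin φ = 2 × 7.29×10⁻⁵ × sin 69° = 1.36×10⁻⁴ s⁻¹
Height gradient: |∂Z/∂n| = 60 m / 524000 m = 1.15×10⁻⁴
On a pressure surface, geostrophic balance gives V_g = (g/f)|∂Z/∂n|:
V_g = 9.81 × 1.15×10⁻⁴ / 1.36×10⁻⁴ = 8.25 m/s
Converting: 8.25 m/s × 3.6 = 30 km/h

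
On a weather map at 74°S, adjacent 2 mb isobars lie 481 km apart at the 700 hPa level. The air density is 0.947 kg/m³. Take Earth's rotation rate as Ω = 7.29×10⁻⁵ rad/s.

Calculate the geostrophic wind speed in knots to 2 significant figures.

Coriolis parameter at 74°S:
f = 2Ω sin φ = 2 × 7.29×10⁻⁵ × sin 74° = 1.40×10⁻⁴ s⁻¹
Pressure gradient: |∂P/∂n| = 200 Pa / 481000 m = 4.16×10⁻⁴ Pa/m
Geostrophic balance (pressure-gradient force = Coriolis force):
V_g = (1/(fρ)) |∂P/∂n| = 4.16×10⁻⁴ / (1.40×10⁻⁴ × 0.947) = 3.13 m/s
Converting: 3.13 m/s × 1.944 = 6.1 knots

6.1 knots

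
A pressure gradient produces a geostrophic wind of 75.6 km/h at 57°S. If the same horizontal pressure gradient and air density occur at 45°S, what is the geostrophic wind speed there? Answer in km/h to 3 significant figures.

With the same pressure gradient and density, V_g ∝ 1/f ∝ 1/sin φ.
V₂ = V₁ · sin φ₁ / sin φ₂ = 75.6 × sin 57° / sin 45°
V₂ = 75.6 × 0.8387/0.7071 = 89.7 km/h

89.7 km/h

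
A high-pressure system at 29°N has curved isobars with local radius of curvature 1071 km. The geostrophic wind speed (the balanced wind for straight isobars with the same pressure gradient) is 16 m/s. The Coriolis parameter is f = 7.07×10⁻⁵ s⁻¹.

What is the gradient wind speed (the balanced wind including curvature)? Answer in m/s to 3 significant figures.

23.0 m/s

Around a high, pressure-gradient force acts outward with centrifugal, so Coriolis balances both:
fV = (1/ρ)|∂P/∂n| + V²/R  →  V² − fR·V + fR·V_g = 0
With fR = 7.07×10⁻⁵ × 1071×10³ m = 75.7 m/s:
V = [fR − √((fR)² − 4 fR V_g)]/2 = [75.7 − √(75.7² − 4×75.7×16)]/2 = 23 m/s
Supergeostrophic (V > V_g = 16 m/s), as expected around a high.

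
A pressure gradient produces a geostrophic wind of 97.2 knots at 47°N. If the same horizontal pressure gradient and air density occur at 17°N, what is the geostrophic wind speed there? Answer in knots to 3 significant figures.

243 knots

With the same pressure gradient and density, V_g ∝ 1/f ∝ 1/sin φ.
V₂ = V₁ · sin φ₁ / sin φ₂ = 97.2 × sin 47° / sin 17°
V₂ = 97.2 × 0.7314/0.2924 = 243 knots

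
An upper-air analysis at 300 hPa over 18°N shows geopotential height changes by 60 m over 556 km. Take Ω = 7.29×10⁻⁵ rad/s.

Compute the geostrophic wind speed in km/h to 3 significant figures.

84.6 km/h

Coriolis parameter at 18°N:
f = 2Ω sin φ = 2 × 7.29×10⁻⁵ × sin 18° = 4.51×10⁻⁵ s⁻¹
Height gradient: |∂Z/∂n| = 60 m / 556000 m = 1.08×10⁻⁴
On a pressure surface, geostrophic balance gives V_g = (g/f)|∂Z/∂n|:
V_g = 9.81 × 1.08×10⁻⁴ / 4.51×10⁻⁵ = 23.5 m/s
Converting: 23.5 m/s × 3.6 = 84.6 km/h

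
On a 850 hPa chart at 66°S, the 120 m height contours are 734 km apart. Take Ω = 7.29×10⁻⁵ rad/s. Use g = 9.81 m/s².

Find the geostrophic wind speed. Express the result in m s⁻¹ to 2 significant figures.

Coriolis parameter at 66°S:
f = 2Ω sin φ = 2 × 7.29×10⁻⁵ × sin 66° = 1.33×10⁻⁴ s⁻¹
Height gradient: |∂Z/∂n| = 120 m / 734000 m = 1.63×10⁻⁴
On a pressure surface, geostrophic balance gives V_g = (g/f)|∂Z/∂n|:
V_g = 9.81 × 1.63×10⁻⁴ / 1.33×10⁻⁴ = 12.0 m/s

12 m s⁻¹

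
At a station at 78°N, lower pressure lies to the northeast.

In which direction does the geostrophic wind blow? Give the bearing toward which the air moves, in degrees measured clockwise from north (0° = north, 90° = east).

The pressure-gradient force points toward the northeast (bearing 045°).
Geostrophic balance: in the Northern Hemisphere the Coriolis force deflects motion to the right, so the geostrophic wind blows 90° to the right of the pressure-gradient force (low pressure on the left).
Rotating 045° by 90° clockwise gives 135° — the wind blows toward the southeast.

135°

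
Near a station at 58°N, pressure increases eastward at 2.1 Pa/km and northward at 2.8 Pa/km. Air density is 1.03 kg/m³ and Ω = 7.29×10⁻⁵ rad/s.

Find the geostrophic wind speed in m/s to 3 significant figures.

Coriolis parameter at 58°N:
f = 2Ω sin φ = 2 × 7.29×10⁻⁵ × sin 58° = 1.24×10⁻⁴ s⁻¹
Component geostrophic relations (x east, y north):
u_g = −(1/(fρ)) ∂P/∂y,  v_g = (1/(fρ)) ∂P/∂x
u_g = −(2.8×10⁻³)/(1.24×10⁻⁴ × 1.03) = −22.0 m/s;  v_g = (2.1×10⁻³)/(1.24×10⁻⁴ × 1.03) = 16.5 m/s
|V_g| = √(u_g² + v_g²) = 27.5 m/s

27.5 m/s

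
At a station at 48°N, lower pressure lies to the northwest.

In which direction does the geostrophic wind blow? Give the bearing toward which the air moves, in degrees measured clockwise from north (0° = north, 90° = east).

The pressure-gradient force points toward the northwest (bearing 315°).
Geostrophic balance: in the Northern Hemisphere the Coriolis force deflects motion to the right, so the geostrophic wind blows 90° to the right of the pressure-gradient force (low pressure on the left).
Rotating 315° by 90° clockwise gives 045° — the wind blows toward the northeast.

045°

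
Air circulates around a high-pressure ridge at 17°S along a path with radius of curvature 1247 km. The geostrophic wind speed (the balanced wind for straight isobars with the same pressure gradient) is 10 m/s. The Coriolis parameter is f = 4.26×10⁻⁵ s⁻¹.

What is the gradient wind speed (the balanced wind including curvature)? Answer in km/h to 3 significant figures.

Around a high, pressure-gradient force acts outward with centrifugal, so Coriolis balances both:
fV = (1/ρ)|∂P/∂n| + V²/R  →  V² − fR·V + fR·V_g = 0
With fR = 4.26×10⁻⁵ × 1247×10³ m = 53.1 m/s:
V = [fR − √((fR)² − 4 fR V_g)]/2 = [53.1 − √(53.1² − 4×53.1×10)]/2 = 13.4 m/s
Supergeostrophic (V > V_g = 10 m/s), as expected around a high.
Converting: 13.4 m/s × 3.6 = 48.1 km/h

48.1 km/h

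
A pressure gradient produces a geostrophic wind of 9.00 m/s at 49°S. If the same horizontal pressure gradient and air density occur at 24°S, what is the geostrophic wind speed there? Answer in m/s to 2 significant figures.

17 m/s

With the same pressure gradient and density, V_g ∝ 1/f ∝ 1/sin φ.
V₂ = V₁ · sin φ₁ / sin φ₂ = 9.00 × sin 49° / sin 24°
V₂ = 9.00 × 0.7547/0.4067 = 17 m/s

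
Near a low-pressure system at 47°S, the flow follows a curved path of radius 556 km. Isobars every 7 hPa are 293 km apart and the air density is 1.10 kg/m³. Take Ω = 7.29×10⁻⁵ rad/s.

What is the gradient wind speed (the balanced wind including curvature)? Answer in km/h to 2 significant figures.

58 km/h

Coriolis parameter at 47°S:
f = 2Ω sin φ = 2 × 7.29×10⁻⁵ × sin 47° = 1.07×10⁻⁴ s⁻¹
Pressure gradient: |∂P/∂n| = 700 Pa / 293000 m = 2.39×10⁻³ Pa/m
Geostrophic speed: V_g = |∂P/∂n|/(fρ) = 2.39×10⁻³/(1.07×10⁻⁴ × 1.10) = 20.4 m/s
Around a low, centrifugal force acts outward with Coriolis, so pressure-gradient force balances both:
(1/ρ)|∂P/∂n| = fV + V²/R  →  V² + fR·V − fR·V_g = 0
With fR = 1.07×10⁻⁴ × 556×10³ m = 59.3 m/s:
V = [−fR + √((fR)² + 4 fR V_g)]/2 = [−59.3 + √(59.3² + 4×59.3×20.4)]/2 = 16 m/s
Subgeostrophic (V < V_g = 20.4 m/s), as expected around a low.
Converting: 16 m/s × 3.6 = 58 km/h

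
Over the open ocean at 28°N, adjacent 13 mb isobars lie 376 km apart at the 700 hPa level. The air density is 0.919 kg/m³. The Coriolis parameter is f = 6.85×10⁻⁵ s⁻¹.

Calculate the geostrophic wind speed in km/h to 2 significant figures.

Pressure gradient: |∂P/∂n| = 1300 Pa / 376000 m = 3.46×10⁻³ Pa/m
Geostrophic balance (pressure-gradient force = Coriolis force):
V_g = (1/(fρ)) |∂P/∂n| = 3.46×10⁻³ / (6.85×10⁻⁵ × 0.919) = 54.9 m/s
Converting: 54.9 m/s × 3.6 = 200 km/h

200 km/h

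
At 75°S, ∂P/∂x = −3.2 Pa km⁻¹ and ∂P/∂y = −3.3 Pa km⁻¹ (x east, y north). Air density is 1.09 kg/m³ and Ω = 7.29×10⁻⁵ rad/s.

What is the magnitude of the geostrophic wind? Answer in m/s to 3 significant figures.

29.9 m/s

Coriolis parameter at 75°S:
f = 2Ω sin φ = 2 × 7.29×10⁻⁵ × sin 75° = 1.41×10⁻⁴ s⁻¹
In the Southern Hemisphere f is negative: f = −1.41×10⁻⁴ s⁻¹.
Component geostrophic relations (x east, y north):
u_g = −(1/(fρ)) ∂P/∂y,  v_g = (1/(fρ)) ∂P/∂x
u_g = −(−3.3×10⁻³)/(−1.41×10⁻⁴ × 1.09) = −21.5 m/s;  v_g = (−3.2×10⁻³)/(−1.41×10⁻⁴ × 1.09) = 20.8 m/s
|V_g| = √(u_g² + v_g²) = 29.9 m/s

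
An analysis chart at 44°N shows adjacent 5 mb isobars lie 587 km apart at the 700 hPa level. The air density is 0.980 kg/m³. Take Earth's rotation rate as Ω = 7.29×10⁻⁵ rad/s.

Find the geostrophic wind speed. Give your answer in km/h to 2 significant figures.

Coriolis parameter at 44°N:
f = 2Ω sin φ = 2 × 7.29×10⁻⁵ × sin 44° = 1.01×10⁻⁴ s⁻¹
Pressure gradient: |∂P/∂n| = 500 Pa / 587000 m = 8.52×10⁻⁴ Pa/m
Geostrophic balance (pressure-gradient force = Coriolis force):
V_g = (1/(fρ)) |∂P/∂n| = 8.52×10⁻⁴ / (1.01×10⁻⁴ × 0.980) = 8.58 m/s
Converting: 8.58 m/s × 3.6 = 31 km/h

31 km/h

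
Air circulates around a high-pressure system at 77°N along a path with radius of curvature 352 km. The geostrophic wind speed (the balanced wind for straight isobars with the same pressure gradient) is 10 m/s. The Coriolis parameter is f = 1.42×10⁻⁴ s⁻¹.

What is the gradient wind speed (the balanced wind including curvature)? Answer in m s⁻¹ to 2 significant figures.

14 m s⁻¹

Around a high, pressure-gradient force acts outward with centrifugal, so Coriolis balances both:
fV = (1/ρ)|∂P/∂n| + V²/R  →  V² − fR·V + fR·V_g = 0
With fR = 1.42×10⁻⁴ × 352×10³ m = 50.0 m/s:
V = [fR − √((fR)² − 4 fR V_g)]/2 = [50.0 − √(50.0² − 4×50.0×10)]/2 = 13.8 m/s
Supergeostrophic (V > V_g = 10 m/s), as expected around a high.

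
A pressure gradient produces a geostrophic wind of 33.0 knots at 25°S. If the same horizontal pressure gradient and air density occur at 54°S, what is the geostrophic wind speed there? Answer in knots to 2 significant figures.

With the same pressure gradient and density, V_g ∝ 1/f ∝ 1/sin φ.
V₂ = V₁ · sin φ₁ / sin φ₂ = 33.0 × sin 25° / sin 54°
V₂ = 33.0 × 0.4226/0.8090 = 17 knots

17 knots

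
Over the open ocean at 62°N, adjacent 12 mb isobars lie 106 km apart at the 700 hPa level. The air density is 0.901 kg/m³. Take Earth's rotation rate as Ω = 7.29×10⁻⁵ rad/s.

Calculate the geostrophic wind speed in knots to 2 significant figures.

190 knots

Coriolis parameter at 62°N:
f = 2Ω sin φ = 2 × 7.29×10⁻⁵ × sin 62° = 1.29×10⁻⁴ s⁻¹
Pressure gradient: |∂P/∂n| = 1200 Pa / 106000 m = 1.13×10⁻² Pa/m
Geostrophic balance (pressure-gradient force = Coriolis force):
V_g = (1/(fρ)) |∂P/∂n| = 1.13×10⁻² / (1.29×10⁻⁴ × 0.901) = 97.6 m/s
Converting: 97.6 m/s × 1.944 = 190 knots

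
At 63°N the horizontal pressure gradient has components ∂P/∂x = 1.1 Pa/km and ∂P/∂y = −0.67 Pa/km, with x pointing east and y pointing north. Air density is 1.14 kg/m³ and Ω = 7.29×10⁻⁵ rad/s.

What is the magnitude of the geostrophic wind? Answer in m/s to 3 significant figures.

Coriolis parameter at 63°N:
f = 2Ω sin φ = 2 × 7.29×10⁻⁵ × sin 63° = 1.30×10⁻⁴ s⁻¹
Component geostrophic relations (x east, y north):
u_g = −(1/(fρ)) ∂P/∂y,  v_g = (1/(fρ)) ∂P/∂x
u_g = −(−0.67×10⁻³)/(1.30×10⁻⁴ × 1.14) = 4.52 m/s;  v_g = (1.1×10⁻³)/(1.30×10⁻⁴ × 1.14) = 7.43 m/s
|V_g| = √(u_g² + v_g²) = 8.70 m/s

8.70 m/s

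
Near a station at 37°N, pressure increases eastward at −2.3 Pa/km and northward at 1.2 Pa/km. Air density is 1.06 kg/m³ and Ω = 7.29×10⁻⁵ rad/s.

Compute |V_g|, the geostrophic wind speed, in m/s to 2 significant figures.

28 m/s

Coriolis parameter at 37°N:
f = 2Ω sin φ = 2 × 7.29×10⁻⁵ × sin 37° = 8.77×10⁻⁵ s⁻¹
Component geostrophic relations (x east, y north):
u_g = −(1/(fρ)) ∂P/∂y,  v_g = (1/(fρ)) ∂P/∂x
u_g = −(1.2×10⁻³)/(8.77×10⁻⁵ × 1.06) = −12.9 m/s;  v_g = (−2.3×10⁻³)/(8.77×10⁻⁵ × 1.06) = −24.7 m/s
|V_g| = √(u_g² + v_g²) = 27.9 m/s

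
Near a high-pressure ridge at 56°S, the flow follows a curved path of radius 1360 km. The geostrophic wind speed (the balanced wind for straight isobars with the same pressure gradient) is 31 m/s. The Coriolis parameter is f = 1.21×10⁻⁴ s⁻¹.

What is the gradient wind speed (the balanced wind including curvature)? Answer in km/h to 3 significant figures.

Around a high, pressure-gradient force acts outward with centrifugal, so Coriolis balances both:
fV = (1/ρ)|∂P/∂n| + V²/R  →  V² − fR·V + fR·V_g = 0
With fR = 1.21×10⁻⁴ × 1360×10³ m = 165 m/s:
V = [fR − √((fR)² − 4 fR V_g)]/2 = [165 − √(165² − 4×165×31)]/2 = 41.4 m/s
Supergeostrophic (V > V_g = 31 m/s), as expected around a high.
Converting: 41.4 m/s × 3.6 = 149 km/h

149 km/h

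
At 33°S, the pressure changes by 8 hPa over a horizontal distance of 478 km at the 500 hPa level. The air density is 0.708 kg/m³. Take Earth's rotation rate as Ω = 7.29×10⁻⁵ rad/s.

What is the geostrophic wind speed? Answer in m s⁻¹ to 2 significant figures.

Coriolis parameter at 33°S:
f = 2Ω sin φ = 2 × 7.29×10⁻⁵ × sin 33° = 7.94×10⁻⁵ s⁻¹
Pressure gradient: |∂P/∂n| = 800 Pa / 478000 m = 1.67×10⁻³ Pa/m
Geostrophic balance (pressure-gradient force = Coriolis force):
V_g = (1/(fρ)) |∂P/∂n| = 1.67×10⁻³ / (7.94×10⁻⁵ × 0.708) = 29.8 m/s

30 m s⁻¹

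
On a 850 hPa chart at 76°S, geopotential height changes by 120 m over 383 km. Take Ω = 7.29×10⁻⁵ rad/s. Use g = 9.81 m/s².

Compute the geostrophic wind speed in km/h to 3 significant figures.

78.2 km/h

Coriolis parameter at 76°S:
f = 2Ω sin φ = 2 × 7.29×10⁻⁵ × sin 76° = 1.41×10⁻⁴ s⁻¹
Height gradient: |∂Z/∂n| = 120 m / 383000 m = 3.13×10⁻⁴
On a pressure surface, geostrophic balance gives V_g = (g/f)|∂Z/∂n|:
V_g = 9.81 × 3.13×10⁻⁴ / 1.41×10⁻⁴ = 21.7 m/s
Converting: 21.7 m/s × 3.6 = 78.2 km/h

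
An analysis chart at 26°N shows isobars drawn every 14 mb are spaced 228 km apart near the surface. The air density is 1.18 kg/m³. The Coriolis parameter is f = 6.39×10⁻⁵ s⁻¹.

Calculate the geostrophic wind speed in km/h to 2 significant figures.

290 km/h

Pressure gradient: |∂P/∂n| = 1400 Pa / 228000 m = 6.14×10⁻³ Pa/m
Geostrophic balance (pressure-gradient force = Coriolis force):
V_g = (1/(fρ)) |∂P/∂n| = 6.14×10⁻³ / (6.39×10⁻⁵ × 1.18) = 81.4 m/s
Converting: 81.4 m/s × 3.6 = 290 km/h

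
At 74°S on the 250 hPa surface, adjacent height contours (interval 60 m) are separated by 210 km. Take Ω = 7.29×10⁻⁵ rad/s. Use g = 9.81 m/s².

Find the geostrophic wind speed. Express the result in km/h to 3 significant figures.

72.0 km/h

Coriolis parameter at 74°S:
f = 2Ω sin φ = 2 × 7.29×10⁻⁵ × sin 74° = 1.40×10⁻⁴ s⁻¹
Height gradient: |∂Z/∂n| = 60 m / 210000 m = 2.86×10⁻⁴
On a pressure surface, geostrophic balance gives V_g = (g/f)|∂Z/∂n|:
V_g = 9.81 × 2.86×10⁻⁴ / 1.40×10⁻⁴ = 20.0 m/s
Converting: 20.0 m/s × 3.6 = 72.0 km/h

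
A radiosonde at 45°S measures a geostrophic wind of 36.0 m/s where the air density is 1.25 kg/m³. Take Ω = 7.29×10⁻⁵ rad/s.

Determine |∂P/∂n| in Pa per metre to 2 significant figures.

4.6×10⁻³ Pa/m

Coriolis parameter at 45°S:
f = 2Ω sin φ = 2 × 7.29×10⁻⁵ × sin 45° = 1.03×10⁻⁴ s⁻¹
Geostrophic balance rearranged: |∂P/∂n| = f ρ V_g
|∂P/∂n| = 1.03×10⁻⁴ × 1.25 × 36.0 = 4.64×10⁻³ Pa/m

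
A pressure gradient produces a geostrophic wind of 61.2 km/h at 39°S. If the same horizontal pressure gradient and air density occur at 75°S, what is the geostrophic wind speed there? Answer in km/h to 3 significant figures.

39.9 km/h

With the same pressure gradient and density, V_g ∝ 1/f ∝ 1/sin φ.
V₂ = V₁ · sin φ₁ / sin φ₂ = 61.2 × sin 39° / sin 75°
V₂ = 61.2 × 0.6293/0.9659 = 39.9 km/h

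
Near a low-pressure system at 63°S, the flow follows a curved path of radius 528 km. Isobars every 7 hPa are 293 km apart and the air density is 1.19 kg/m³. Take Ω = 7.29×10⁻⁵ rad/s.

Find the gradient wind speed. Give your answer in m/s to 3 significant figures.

Coriolis parameter at 63°S:
f = 2Ω sin φ = 2 × 7.29×10⁻⁵ × sin 63° = 1.30×10⁻⁴ s⁻¹
Pressure gradient: |∂P/∂n| = 700 Pa / 293000 m = 2.39×10⁻³ Pa/m
Geostrophic speed: V_g = |∂P/∂n|/(fρ) = 2.39×10⁻³/(1.30×10⁻⁴ × 1.19) = 15.5 m/s
Around a low, centrifugal force acts outward with Coriolis, so pressure-gradient force balances both:
(1/ρ)|∂P/∂n| = fV + V²/R  →  V² + fR·V − fR·V_g = 0
With fR = 1.30×10⁻⁴ × 528×10³ m = 68.6 m/s:
V = [−fR + √((fR)² + 4 fR V_g)]/2 = [−68.6 + √(68.6² + 4×68.6×15.5)]/2 = 13 m/s
Subgeostrophic (V < V_g = 15.5 m/s), as expected around a low.

13.0 m/s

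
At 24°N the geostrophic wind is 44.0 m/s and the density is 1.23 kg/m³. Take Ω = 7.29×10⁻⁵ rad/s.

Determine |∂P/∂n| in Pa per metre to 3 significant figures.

Coriolis parameter at 24°N:
f = 2Ω sin φ = 2 × 7.29×10⁻⁵ × sin 24° = 5.93×10⁻⁵ s⁻¹
Geostrophic balance rearranged: |∂P/∂n| = f ρ V_g
|∂P/∂n| = 5.93×10⁻⁵ × 1.23 × 44.0 = 3.21×10⁻³ Pa/m

3.21×10⁻³ Pa/m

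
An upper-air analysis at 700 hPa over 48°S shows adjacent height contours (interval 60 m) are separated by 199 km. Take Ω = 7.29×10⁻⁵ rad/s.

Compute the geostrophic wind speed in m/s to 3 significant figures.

27.3 m/s

Coriolis parameter at 48°S:
f = 2Ω sin φ = 2 × 7.29×10⁻⁵ × sin 48° = 1.08×10⁻⁴ s⁻¹
Height gradient: |∂Z/∂n| = 60 m / 199000 m = 3.02×10⁻⁴
On a pressure surface, geostrophic balance gives V_g = (g/f)|∂Z/∂n|:
V_g = 9.81 × 3.02×10⁻⁴ / 1.08×10⁻⁴ = 27.3 m/s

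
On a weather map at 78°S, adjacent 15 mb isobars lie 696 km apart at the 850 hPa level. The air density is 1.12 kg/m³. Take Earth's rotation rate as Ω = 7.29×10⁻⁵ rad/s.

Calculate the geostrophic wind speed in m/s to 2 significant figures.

13 m/s

Coriolis parameter at 78°S:
f = 2Ω sin φ = 2 × 7.29×10⁻⁵ × sin 78° = 1.43×10⁻⁴ s⁻¹
Pressure gradient: |∂P/∂n| = 1500 Pa / 696000 m = 2.16×10⁻³ Pa/m
Geostrophic balance (pressure-gradient force = Coriolis force):
V_g = (1/(fρ)) |∂P/∂n| = 2.16×10⁻³ / (1.43×10⁻⁴ × 1.12) = 13.5 m/s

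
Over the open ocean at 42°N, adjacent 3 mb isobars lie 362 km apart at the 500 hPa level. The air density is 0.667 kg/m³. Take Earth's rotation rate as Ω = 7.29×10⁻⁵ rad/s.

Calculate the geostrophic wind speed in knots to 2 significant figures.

Coriolis parameter at 42°N:
f = 2Ω sin φ = 2 × 7.29×10⁻⁵ × sin 42° = 9.76×10⁻⁵ s⁻¹
Pressure gradient: |∂P/∂n| = 300 Pa / 362000 m = 8.29×10⁻⁴ Pa/m
Geostrophic balance (pressure-gradient force = Coriolis force):
V_g = (1/(fρ)) |∂P/∂n| = 8.29×10⁻⁴ / (9.76×10⁻⁵ × 0.667) = 12.7 m/s
Converting: 12.7 m/s × 1.944 = 25 knots

25 knots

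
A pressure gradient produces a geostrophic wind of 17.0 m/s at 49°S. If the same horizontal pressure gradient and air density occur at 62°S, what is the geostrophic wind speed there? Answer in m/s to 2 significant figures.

With the same pressure gradient and density, V_g ∝ 1/f ∝ 1/sin φ.
V₂ = V₁ · sin φ₁ / sin φ₂ = 17.0 × sin 49° / sin 62°
V₂ = 17.0 × 0.7547/0.8829 = 15 m/s

15 m/s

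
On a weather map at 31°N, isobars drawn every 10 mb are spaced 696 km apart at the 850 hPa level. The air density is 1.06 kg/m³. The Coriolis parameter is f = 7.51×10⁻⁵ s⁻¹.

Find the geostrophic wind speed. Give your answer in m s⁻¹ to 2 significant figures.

Pressure gradient: |∂P/∂n| = 1000 Pa / 696000 m = 1.44×10⁻³ Pa/m
Geostrophic balance (pressure-gradient force = Coriolis force):
V_g = (1/(fρ)) |∂P/∂n| = 1.44×10⁻³ / (7.51×10⁻⁵ × 1.06) = 18.0 m/s

18 m s⁻¹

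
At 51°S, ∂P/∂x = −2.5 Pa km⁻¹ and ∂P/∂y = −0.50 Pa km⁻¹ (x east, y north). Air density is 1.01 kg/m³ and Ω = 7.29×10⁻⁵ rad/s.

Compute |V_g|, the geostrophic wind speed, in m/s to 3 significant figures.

Coriolis parameter at 51°S:
f = 2Ω sin φ = 2 × 7.29×10⁻⁵ × sin 51° = 1.13×10⁻⁴ s⁻¹
In the Southern Hemisphere f is negative: f = −1.13×10⁻⁴ s⁻¹.
Component geostrophic relations (x east, y north):
u_g = −(1/(fρ)) ∂P/∂y,  v_g = (1/(fρ)) ∂P/∂x
u_g = −(−0.50×10⁻³)/(−1.13×10⁻⁴ × 1.01) = −4.37 m/s;  v_g = (−2.5×10⁻³)/(−1.13×10⁻⁴ × 1.01) = 21.8 m/s
|V_g| = √(u_g² + v_g²) = 22.3 m/s

22.3 m/s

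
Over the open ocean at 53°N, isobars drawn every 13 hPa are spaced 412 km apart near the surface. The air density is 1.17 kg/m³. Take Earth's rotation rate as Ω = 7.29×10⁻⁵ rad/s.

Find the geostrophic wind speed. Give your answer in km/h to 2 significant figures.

Coriolis parameter at 53°N:
f = 2Ω sin φ = 2 × 7.29×10⁻⁵ × sin 53° = 1.16×10⁻⁴ s⁻¹
Pressure gradient: |∂P/∂n| = 1300 Pa / 412000 m = 3.16×10⁻³ Pa/m
Geostrophic balance (pressure-gradient force = Coriolis force):
V_g = (1/(fρ)) |∂P/∂n| = 3.16×10⁻³ / (1.16×10⁻⁴ × 1.17) = 23.2 m/s
Converting: 23.2 m/s × 3.6 = 83 km/h

83 km/h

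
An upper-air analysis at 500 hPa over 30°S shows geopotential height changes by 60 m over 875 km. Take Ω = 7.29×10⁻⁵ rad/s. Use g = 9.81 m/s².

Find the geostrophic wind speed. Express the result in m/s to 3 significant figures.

Coriolis parameter at 30°S:
f = 2Ω sin φ = 2 × 7.29×10⁻⁵ × sin 30° = 7.29×10⁻⁵ s⁻¹
Height gradient: |∂Z/∂n| = 60 m / 875000 m = 6.86×10⁻⁵
On a pressure surface, geostrophic balance gives V_g = (g/f)|∂Z/∂n|:
V_g = 9.81 × 6.86×10⁻⁵ / 7.29×10⁻⁵ = 9.23 m/s

9.23 m/s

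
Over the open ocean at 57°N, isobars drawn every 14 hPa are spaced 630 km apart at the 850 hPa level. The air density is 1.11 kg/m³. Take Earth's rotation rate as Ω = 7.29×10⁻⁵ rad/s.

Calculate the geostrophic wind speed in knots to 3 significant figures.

Coriolis parameter at 57°N:
f = 2Ω sin φ = 2 × 7.29×10⁻⁵ × sin 57° = 1.22×10⁻⁴ s⁻¹
Pressure gradient: |∂P/∂n| = 1400 Pa / 630000 m = 2.22×10⁻³ Pa/m
Geostrophic balance (pressure-gradient force = Coriolis force):
V_g = (1/(fρ)) |∂P/∂n| = 2.22×10⁻³ / (1.22×10⁻⁴ × 1.11) = 16.4 m/s
Converting: 16.4 m/s × 1.944 = 31.8 knots

31.8 knots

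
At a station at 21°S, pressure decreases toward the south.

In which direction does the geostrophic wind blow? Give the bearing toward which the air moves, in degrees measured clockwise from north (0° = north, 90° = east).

The pressure-gradient force points toward the south (bearing 180°).
Geostrophic balance: in the Southern Hemisphere the Coriolis force deflects motion to the left, so the geostrophic wind blows 90° to the left of the pressure-gradient force (low pressure on the right).
Rotating 180° by 90° counterclockwise gives 090° — the wind blows toward the east.

090°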